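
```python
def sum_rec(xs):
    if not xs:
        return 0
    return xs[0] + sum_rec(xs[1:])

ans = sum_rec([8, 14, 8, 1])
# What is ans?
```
Call trace:
sum_rec(xs=[8, 14, 8, 1])
  sum_rec(xs=[14, 8, 1])
    sum_rec(xs=[8, 1])
      sum_rec(xs=[1])
        sum_rec(xs=[])
        -> return 0
      -> return 1
    -> return 9
  -> return 23
-> return 31

Final answer: 31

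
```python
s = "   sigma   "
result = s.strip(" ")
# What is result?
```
Trace:
  s='   sigma   '
  s='   sigma   ', result='sigma'

Final answer: 'sigma'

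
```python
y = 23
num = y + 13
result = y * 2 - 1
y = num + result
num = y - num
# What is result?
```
Trace:
  y=23
  y=23, num=36
  y=23, num=36, result=45
  y=81, num=36, result=45
  y=81, num=45, result=45

Final answer: 45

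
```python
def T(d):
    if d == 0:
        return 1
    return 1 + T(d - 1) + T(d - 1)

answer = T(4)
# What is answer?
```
Call trace (a repeated sub-call is expanded the first time; later identical calls just restate its return value):
T(d=4)
  T(d=3)
    T(d=2)
      T(d=1)
        T(d=0)
        -> return 1
        T(d=0)
        -> return 1
      -> return 3
      T(d=1) -> return 3  (same call as traced above)
    -> return 7
    T(d=2) -> return 7  (same call as traced above)
  -> return 15
  T(d=3) -> return 15  (same call as traced above)
-> return 31

Final answer: 31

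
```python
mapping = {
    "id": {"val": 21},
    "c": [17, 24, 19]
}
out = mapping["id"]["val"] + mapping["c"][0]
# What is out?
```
Trace:
  mapping={'id': {'val': 21}, 'c': [17, 24, 19]}
  mapping={'id': {'val': 21}, 'c': [17, 24, 19]}, out=38

Final answer: 38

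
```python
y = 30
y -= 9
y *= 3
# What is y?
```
Trace:
  y=30
  y=21
  y=63

Final answer: 63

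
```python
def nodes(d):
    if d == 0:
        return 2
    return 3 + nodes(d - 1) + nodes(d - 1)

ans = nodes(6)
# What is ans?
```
Call trace (a repeated sub-call is expanded the first time; later identical calls just restate its return value):
nodes(d=6)
  nodes(d=5)
    nodes(d=4)
      nodes(d=3)
        nodes(d=2)
          nodes(d=1)
            nodes(d=0)
            -> return 2
            nodes(d=0)
            -> return 2
          -> return 7
          nodes(d=1) -> return 7  (same call as traced above)
        -> return 17
        nodes(d=2) -> return 17  (same call as traced above)
      -> return 37
      nodes(d=3) -> return 37  (same call as traced above)
    -> return 77
    nodes(d=4) -> return 77  (same call as traced above)
  -> return 157
  nodes(d=5) -> return 157  (same call as traced above)
-> return 317

Final answer: 317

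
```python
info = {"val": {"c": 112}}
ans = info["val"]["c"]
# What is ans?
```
Trace:
  info={'val': {'c': 112}}
  info={'val': {'c': 112}}, ans=112

Final answer: 112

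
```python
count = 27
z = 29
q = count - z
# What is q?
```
Trace:
  count=27
  count=27, z=29
  count=27, z=29, q=-2

Final answer: -2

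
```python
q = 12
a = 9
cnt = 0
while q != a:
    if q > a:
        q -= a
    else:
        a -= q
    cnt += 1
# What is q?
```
Trace:
  q=12
  q=12, a=9
  q=12, a=9, cnt=0
  q=3, a=9, cnt=1
  q=3, a=6, cnt=2
  q=3, a=3, cnt=3

Final answer: 3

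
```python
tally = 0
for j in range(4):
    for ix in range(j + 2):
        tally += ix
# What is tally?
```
Trace:
  tally=0
  tally=0, j=0, ix=0
  tally=1, j=0, ix=1
  tally=1, j=1, ix=0
  tally=2, j=1, ix=1
  tally=4, j=1, ix=2
  tally=4, j=2, ix=0
  tally=5, j=2, ix=1
  tally=7, j=2, ix=2
  tally=10, j=2, ix=3
  tally=10, j=3, ix=0
  tally=11, j=3, ix=1
  tally=13, j=3, ix=2
  tally=16, j=3, ix=3
  tally=20, j=3, ix=4

Final answer: 20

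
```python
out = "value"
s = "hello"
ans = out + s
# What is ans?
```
Trace:
  out='value'
  out='value', s='hello'
  out='value', s='hello', ans='valuehello'

Final answer: 'valuehello'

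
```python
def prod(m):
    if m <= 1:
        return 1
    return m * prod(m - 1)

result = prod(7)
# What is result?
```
Call trace:
prod(m=7)
  prod(m=6)
    prod(m=5)
      prod(m=4)
        prod(m=3)
          prod(m=2)
            prod(m=1)
            -> return 1
          -> return 2
        -> return 6
      -> return 24
    -> return 120
  -> return 720
-> return 5040

Final answer: 5040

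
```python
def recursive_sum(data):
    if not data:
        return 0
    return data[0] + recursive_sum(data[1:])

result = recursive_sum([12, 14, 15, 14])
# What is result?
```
Call trace:
recursive_sum(data=[12, 14, 15, 14])
  recursive_sum(data=[14, 15, 14])
    recursive_sum(data=[15, 14])
      recursive_sum(data=[14])
        recursive_sum(data=[])
        -> return 0
      -> return 14
    -> return 29
  -> return 43
-> return 55

Final answer: 55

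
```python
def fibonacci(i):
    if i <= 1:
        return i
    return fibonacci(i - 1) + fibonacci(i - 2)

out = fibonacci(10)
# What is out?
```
Call trace (a repeated sub-call is expanded the first time; later identical calls just restate its return value):
fibonacci(i=10)
  fibonacci(i=9)
    fibonacci(i=8)
      fibonacci(i=7)
        fibonacci(i=6)
          fibonacci(i=5)
            fibonacci(i=4)
              fibonacci(i=3)
                fibonacci(i=2)
                  fibonacci(i=1)
                  -> return 1
                  fibonacci(i=0)
                  -> return 0
                -> return 1
                fibonacci(i=1)
                -> return 1
              -> return 2
              fibonacci(i=2) -> return 1  (same call as traced above)
            -> return 3
            fibonacci(i=3) -> return 2  (same call as traced above)
          -> return 5
          fibonacci(i=4) -> return 3  (same call as traced above)
        -> return 8
        fibonacci(i=5) -> return 5  (same call as traced above)
      -> return 13
      fibonacci(i=6) -> return 8  (same call as traced above)
    -> return 21
    fibonacci(i=7) -> return 13  (same call as traced above)
  -> return 34
  fibonacci(i=8) -> return 21  (same call as traced above)
-> return 55

Final answer: 55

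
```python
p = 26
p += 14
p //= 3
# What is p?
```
Trace:
  p=26
  p=40
  p=13

Final answer: 13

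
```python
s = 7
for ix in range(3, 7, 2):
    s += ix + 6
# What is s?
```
Trace:
  s=7
  s=16, ix=3
  s=27, ix=5

Final answer: 27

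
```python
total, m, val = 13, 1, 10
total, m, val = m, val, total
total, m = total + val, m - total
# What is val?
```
Trace:
  total=13, m=1, val=10
  total=1, m=10, val=13
  total=14, m=9, val=13

Final answer: 13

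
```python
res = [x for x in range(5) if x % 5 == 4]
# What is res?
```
Trace:
  x=0
  x=1
  x=2
  x=3
  x=4
  res=[4]

Final answer: [4]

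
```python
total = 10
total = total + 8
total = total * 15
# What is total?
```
Trace:
  total=10
  total=18
  total=270

Final answer: 270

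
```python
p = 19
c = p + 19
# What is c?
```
Trace:
  p=19
  p=19, c=38

Final answer: 38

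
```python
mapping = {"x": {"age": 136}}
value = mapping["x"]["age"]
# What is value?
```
Trace:
  mapping={'x': {'age': 136}}
  mapping={'x': {'age': 136}}, value=136

Final answer: 136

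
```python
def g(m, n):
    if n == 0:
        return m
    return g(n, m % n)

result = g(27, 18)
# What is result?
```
Call trace:
g(m=27, n=18)
  g(m=18, n=9)
    g(m=9, n=0)
    -> return 9
  -> return 9
-> return 9

Final answer: 9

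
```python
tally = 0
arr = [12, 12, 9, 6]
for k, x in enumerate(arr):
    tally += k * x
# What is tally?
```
Trace:
  tally=0
  tally=0, k=0, x=12
  tally=12, k=1, x=12
  tally=30, k=2, x=9
  tally=48, k=3, x=6

Final answer: 48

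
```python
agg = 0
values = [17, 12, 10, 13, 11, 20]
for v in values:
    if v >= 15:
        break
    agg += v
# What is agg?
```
Trace:
  agg=0
  agg=0, v=17

Final answer: 0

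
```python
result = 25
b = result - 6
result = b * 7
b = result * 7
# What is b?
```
Trace:
  result=25
  result=25, b=19
  result=133, b=19
  result=133, b=931

Final answer: 931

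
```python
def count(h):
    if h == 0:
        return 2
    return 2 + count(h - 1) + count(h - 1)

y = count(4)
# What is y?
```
Call trace (a repeated sub-call is expanded the first time; later identical calls just restate its return value):
count(h=4)
  count(h=3)
    count(h=2)
      count(h=1)
        count(h=0)
        -> return 2
        count(h=0)
        -> return 2
      -> return 6
      count(h=1) -> return 6  (same call as traced above)
    -> return 14
    count(h=2) -> return 14  (same call as traced above)
  -> return 30
  count(h=3) -> return 30  (same call as traced above)
-> return 62

Final answer: 62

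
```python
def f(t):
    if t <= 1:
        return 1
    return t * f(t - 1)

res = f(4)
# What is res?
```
Call trace:
f(t=4)
  f(t=3)
    f(t=2)
      f(t=1)
      -> return 1
    -> return 2
  -> return 6
-> return 24

Final answer: 24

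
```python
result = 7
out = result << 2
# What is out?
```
Trace:
  result=7
  result=7, out=28

Final answer: 28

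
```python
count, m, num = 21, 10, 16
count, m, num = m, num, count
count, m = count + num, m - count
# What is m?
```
Trace:
  count=21, m=10, num=16
  count=10, m=16, num=21
  count=31, m=6, num=21

Final answer: 6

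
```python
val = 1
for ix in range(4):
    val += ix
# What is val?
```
Trace:
  val=1
  val=1, ix=0
  val=2, ix=1
  val=4, ix=2
  val=7, ix=3

Final answer: 7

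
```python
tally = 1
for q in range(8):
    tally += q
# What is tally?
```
Trace:
  tally=1
  tally=1, q=0
  tally=2, q=1
  tally=4, q=2
  tally=7, q=3
  tally=11, q=4
  tally=16, q=5
  tally=22, q=6
  tally=29, q=7

Final answer: 29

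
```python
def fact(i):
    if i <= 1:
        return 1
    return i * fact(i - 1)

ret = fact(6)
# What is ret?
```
Call trace:
fact(i=6)
  fact(i=5)
    fact(i=4)
      fact(i=3)
        fact(i=2)
          fact(i=1)
          -> return 1
        -> return 2
      -> return 6
    -> return 24
  -> return 120
-> return 720

Final answer: 720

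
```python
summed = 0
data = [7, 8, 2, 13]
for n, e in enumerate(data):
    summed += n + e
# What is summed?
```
Trace:
  summed=0
  summed=7, n=0, e=7
  summed=16, n=1, e=8
  summed=20, n=2, e=2
  summed=36, n=3, e=13

Final answer: 36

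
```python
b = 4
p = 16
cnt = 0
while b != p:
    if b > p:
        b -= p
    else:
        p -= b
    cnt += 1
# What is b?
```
Trace:
  b=4
  b=4, p=16
  b=4, p=16, cnt=0
  b=4, p=12, cnt=1
  b=4, p=8, cnt=2
  b=4, p=4, cnt=3

Final answer: 4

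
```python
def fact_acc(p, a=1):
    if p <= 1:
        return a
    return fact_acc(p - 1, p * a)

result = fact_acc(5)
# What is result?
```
Call trace:
fact_acc(p=5, a=1)
  fact_acc(p=4, a=5)
    fact_acc(p=3, a=20)
      fact_acc(p=2, a=60)
        fact_acc(p=1, a=120)
        -> return 120
      -> return 120
    -> return 120
  -> return 120
-> return 120

Final answer: 120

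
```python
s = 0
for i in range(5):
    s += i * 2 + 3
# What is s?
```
Trace:
  s=0
  s=3, i=0
  s=8, i=1
  s=15, i=2
  s=24, i=3
  s=35, i=4

Final answer: 35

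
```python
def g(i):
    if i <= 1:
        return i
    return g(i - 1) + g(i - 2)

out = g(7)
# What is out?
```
Call trace (a repeated sub-call is expanded the first time; later identical calls just restate its return value):
g(i=7)
  g(i=6)
    g(i=5)
      g(i=4)
        g(i=3)
          g(i=2)
            g(i=1)
            -> return 1
            g(i=0)
            -> return 0
          -> return 1
          g(i=1)
          -> return 1
        -> return 2
        g(i=2) -> return 1  (same call as traced above)
      -> return 3
      g(i=3) -> return 2  (same call as traced above)
    -> return 5
    g(i=4) -> return 3  (same call as traced above)
  -> return 8
  g(i=5) -> return 5  (same call as traced above)
-> return 13

Final answer: 13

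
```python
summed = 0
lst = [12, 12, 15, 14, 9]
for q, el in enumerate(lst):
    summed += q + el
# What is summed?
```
Trace:
  summed=0
  summed=12, q=0, el=12
  summed=25, q=1, el=12
  summed=42, q=2, el=15
  summed=59, q=3, el=14
  summed=72, q=4, el=9

Final answer: 72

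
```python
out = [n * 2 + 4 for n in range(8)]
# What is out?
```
Trace:
  n=0
  n=1
  n=2
  n=3
  n=4
  n=5
  n=6
  n=7
  out=[4, 6, 8, 10, 12, 14, 16, 18]

Final answer: [4, 6, 8, 10, 12, 14, 16, 18]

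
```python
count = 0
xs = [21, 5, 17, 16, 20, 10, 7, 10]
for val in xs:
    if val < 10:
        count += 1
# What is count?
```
Trace:
  count=0
  count=0, val=21
  count=1, val=5
  count=1, val=17
  count=1, val=16
  count=1, val=20
  count=1, val=10
  count=2, val=7
  count=2, val=10

Final answer: 2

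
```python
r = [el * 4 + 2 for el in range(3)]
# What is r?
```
Trace:
  el=0
  el=1
  el=2
  r=[2, 6, 10]

Final answer: [2, 6, 10]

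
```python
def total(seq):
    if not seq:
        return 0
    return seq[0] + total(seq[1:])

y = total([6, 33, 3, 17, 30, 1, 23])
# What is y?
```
Call trace:
total(seq=[6, 33, 3, 17, 30, 1, 23])
  total(seq=[33, 3, 17, 30, 1, 23])
    total(seq=[3, 17, 30, 1, 23])
      total(seq=[17, 30, 1, 23])
        total(seq=[30, 1, 23])
          total(seq=[1, 23])
            total(seq=[23])
              total(seq=[])
              -> return 0
            -> return 23
          -> return 24
        -> return 54
      -> return 71
    -> return 74
  -> return 107
-> return 113

Final answer: 113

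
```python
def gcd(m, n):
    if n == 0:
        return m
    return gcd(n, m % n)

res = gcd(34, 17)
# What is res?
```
Call trace:
gcd(m=34, n=17)
  gcd(m=17, n=0)
  -> return 17
-> return 17

Final answer: 17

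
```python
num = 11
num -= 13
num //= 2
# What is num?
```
Trace:
  num=11
  num=-2
  num=-1

Final answer: -1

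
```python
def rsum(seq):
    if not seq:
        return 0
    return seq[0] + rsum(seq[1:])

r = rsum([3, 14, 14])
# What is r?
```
Call trace:
rsum(seq=[3, 14, 14])
  rsum(seq=[14, 14])
    rsum(seq=[14])
      rsum(seq=[])
      -> return 0
    -> return 14
  -> return 28
-> return 31

Final answer: 31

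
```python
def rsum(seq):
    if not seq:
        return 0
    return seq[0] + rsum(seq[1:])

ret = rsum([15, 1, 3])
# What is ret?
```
Call trace:
rsum(seq=[15, 1, 3])
  rsum(seq=[1, 3])
    rsum(seq=[3])
      rsum(seq=[])
      -> return 0
    -> return 3
  -> return 4
-> return 19

Final answer: 19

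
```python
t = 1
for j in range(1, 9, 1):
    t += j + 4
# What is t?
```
Trace:
  t=1
  t=6, j=1
  t=12, j=2
  t=19, j=3
  t=27, j=4
  t=36, j=5
  t=46, j=6
  t=57, j=7
  t=69, j=8

Final answer: 69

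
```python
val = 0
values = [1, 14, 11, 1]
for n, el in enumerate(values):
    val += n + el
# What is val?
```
Trace:
  val=0
  val=1, n=0, el=1
  val=16, n=1, el=14
  val=29, n=2, el=11
  val=33, n=3, el=1

Final answer: 33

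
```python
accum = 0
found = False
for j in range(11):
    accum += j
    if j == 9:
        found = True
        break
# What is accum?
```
Trace:
  accum=0
  accum=0, found=False
  accum=0, found=False, j=0
  accum=1, found=False, j=1
  accum=3, found=False, j=2
  accum=6, found=False, j=3
  accum=10, found=False, j=4
  accum=15, found=False, j=5
  accum=21, found=False, j=6
  accum=28, found=False, j=7
  accum=36, found=False, j=8
  accum=45, found=True, j=9

Final answer: 45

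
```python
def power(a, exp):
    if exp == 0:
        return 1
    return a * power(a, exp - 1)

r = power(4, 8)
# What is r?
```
Call trace:
power(a=4, exp=8)
  power(a=4, exp=7)
    power(a=4, exp=6)
      power(a=4, exp=5)
        power(a=4, exp=4)
          power(a=4, exp=3)
            power(a=4, exp=2)
              power(a=4, exp=1)
                power(a=4, exp=0)
                -> return 1
              -> return 4
            -> return 16
          -> return 64
        -> return 256
      -> return 1024
    -> return 4096
  -> return 16384
-> return 65536

Final answer: 65536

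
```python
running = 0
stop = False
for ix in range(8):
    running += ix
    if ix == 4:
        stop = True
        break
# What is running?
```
Trace:
  running=0
  running=0, stop=False
  running=0, stop=False, ix=0
  running=1, stop=False, ix=1
  running=3, stop=False, ix=2
  running=6, stop=False, ix=3
  running=10, stop=True, ix=4

Final answer: 10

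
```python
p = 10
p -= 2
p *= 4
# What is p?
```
Trace:
  p=10
  p=8
  p=32

Final answer: 32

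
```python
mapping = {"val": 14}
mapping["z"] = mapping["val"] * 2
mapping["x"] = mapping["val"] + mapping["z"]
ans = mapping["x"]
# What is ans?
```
Trace:
  mapping={'val': 14}
  mapping={'val': 14, 'z': 28}
  mapping={'val': 14, 'z': 28, 'x': 42}
  mapping={'val': 14, 'z': 28, 'x': 42}, ans=42

Final answer: 42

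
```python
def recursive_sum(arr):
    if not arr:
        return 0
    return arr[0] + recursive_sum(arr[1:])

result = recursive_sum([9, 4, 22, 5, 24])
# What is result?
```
Call trace:
recursive_sum(arr=[9, 4, 22, 5, 24])
  recursive_sum(arr=[4, 22, 5, 24])
    recursive_sum(arr=[22, 5, 24])
      recursive_sum(arr=[5, 24])
        recursive_sum(arr=[24])
          recursive_sum(arr=[])
          -> return 0
        -> return 24
      -> return 29
    -> return 51
  -> return 55
-> return 64

Final answer: 64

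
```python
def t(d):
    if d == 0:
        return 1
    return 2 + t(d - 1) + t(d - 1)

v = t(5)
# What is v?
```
Call trace (a repeated sub-call is expanded the first time; later identical calls just restate its return value):
t(d=5)
  t(d=4)
    t(d=3)
      t(d=2)
        t(d=1)
          t(d=0)
          -> return 1
          t(d=0)
          -> return 1
        -> return 4
        t(d=1) -> return 4  (same call as traced above)
      -> return 10
      t(d=2) -> return 10  (same call as traced above)
    -> return 22
    t(d=3) -> return 22  (same call as traced above)
  -> return 46
  t(d=4) -> return 46  (same call as traced above)
-> return 94

Final answer: 94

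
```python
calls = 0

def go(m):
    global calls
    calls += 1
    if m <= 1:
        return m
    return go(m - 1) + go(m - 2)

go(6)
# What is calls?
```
Call trace (a repeated sub-call is expanded the first time; later identical calls just restate its return value):
go(m=6)
  go(m=5)
    go(m=4)
      go(m=3)
        go(m=2)
          go(m=1)
          -> return 1
          go(m=0)
          -> return 0
        -> return 1
        go(m=1)
        -> return 1
      -> return 2
      go(m=2) -> return 1  (same call as traced above)
    -> return 3
    go(m=3) -> return 2  (same call as traced above)
  -> return 5
  go(m=4) -> return 3  (same call as traced above)
-> return 8

calls is incremented once per call, so count the calls in each subtree. Let C(m) = number of calls made by go(m).
C(0) = C(1) = 1 (base case, no recursion); C(m) = 1 + C(m - 1) + C(m - 2) otherwise.
C(2) = 1 + C(1) + C(0) = 1 + 1 + 1 = 3
C(3) = 1 + C(2) + C(1) = 1 + 3 + 1 = 5
C(4) = 1 + C(3) + C(2) = 1 + 5 + 3 = 9
C(5) = 1 + C(4) + C(3) = 1 + 9 + 5 = 15
C(6) = 1 + C(5) + C(4) = 1 + 15 + 9 = 25
calls = C(6) = 25

Final answer: 25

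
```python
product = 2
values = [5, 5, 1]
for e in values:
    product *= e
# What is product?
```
Trace:
  product=2
  product=10, e=5
  product=50, e=5
  product=50, e=1

Final answer: 50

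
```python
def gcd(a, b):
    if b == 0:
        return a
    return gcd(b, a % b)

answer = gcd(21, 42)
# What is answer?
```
Call trace:
gcd(a=21, b=42)
  gcd(a=42, b=21)
    gcd(a=21, b=0)
    -> return 21
  -> return 21
-> return 21

Final answer: 21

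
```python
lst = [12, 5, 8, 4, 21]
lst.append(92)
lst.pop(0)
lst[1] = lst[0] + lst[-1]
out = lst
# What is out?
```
Trace:
  lst=[12, 5, 8, 4, 21]
  lst=[12, 5, 8, 4, 21, 92]
  lst=[5, 8, 4, 21, 92]
  lst=[5, 97, 4, 21, 92]
  lst=[5, 97, 4, 21, 92], out=[5, 97, 4, 21, 92]

Final answer: [5, 97, 4, 21, 92]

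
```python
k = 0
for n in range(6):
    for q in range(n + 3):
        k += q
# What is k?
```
Trace:
  k=0
  k=0, n=0, q=0
  k=1, n=0, q=1
  k=3, n=0, q=2
  k=3, n=1, q=0
  k=4, n=1, q=1
  k=6, n=1, q=2
  k=9, n=1, q=3
  k=9, n=2, q=0
  k=10, n=2, q=1
  k=12, n=2, q=2
  k=15, n=2, q=3
  k=19, n=2, q=4
  k=19, n=3, q=0
  k=20, n=3, q=1
  k=22, n=3, q=2
  k=25, n=3, q=3
  k=29, n=3, q=4
  k=34, n=3, q=5
  k=34, n=4, q=0
  k=35, n=4, q=1
  k=37, n=4, q=2
  k=40, n=4, q=3
  k=44, n=4, q=4
  k=49, n=4, q=5
  k=55, n=4, q=6
  k=55, n=5, q=0
  k=56, n=5, q=1
  k=58, n=5, q=2
  k=61, n=5, q=3
  k=65, n=5, q=4
  k=70, n=5, q=5
  k=76, n=5, q=6
  k=83, n=5, q=7

Final answer: 83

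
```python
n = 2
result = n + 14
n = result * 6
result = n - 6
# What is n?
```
Trace:
  n=2
  n=2, result=16
  n=96, result=16
  n=96, result=90

Final answer: 96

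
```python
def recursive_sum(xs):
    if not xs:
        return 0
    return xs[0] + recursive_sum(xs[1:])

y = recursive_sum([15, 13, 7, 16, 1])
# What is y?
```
Call trace:
recursive_sum(xs=[15, 13, 7, 16, 1])
  recursive_sum(xs=[13, 7, 16, 1])
    recursive_sum(xs=[7, 16, 1])
      recursive_sum(xs=[16, 1])
        recursive_sum(xs=[1])
          recursive_sum(xs=[])
          -> return 0
        -> return 1
      -> return 17
    -> return 24
  -> return 37
-> return 52

Final answer: 52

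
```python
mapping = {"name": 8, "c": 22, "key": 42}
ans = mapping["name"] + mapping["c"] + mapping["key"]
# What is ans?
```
Trace:
  mapping={'name': 8, 'c': 22, 'key': 42}
  mapping={'name': 8, 'c': 22, 'key': 42}, ans=72

Final answer: 72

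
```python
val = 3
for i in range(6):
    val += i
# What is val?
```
Trace:
  val=3
  val=3, i=0
  val=4, i=1
  val=6, i=2
  val=9, i=3
  val=13, i=4
  val=18, i=5

Final answer: 18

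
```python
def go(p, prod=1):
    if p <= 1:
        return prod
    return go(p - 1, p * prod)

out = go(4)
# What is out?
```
Call trace:
go(p=4, prod=1)
  go(p=3, prod=4)
    go(p=2, prod=12)
      go(p=1, prod=24)
      -> return 24
    -> return 24
  -> return 24
-> return 24

Final answer: 24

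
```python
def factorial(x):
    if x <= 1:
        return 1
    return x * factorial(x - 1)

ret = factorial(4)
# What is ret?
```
Call trace:
factorial(x=4)
  factorial(x=3)
    factorial(x=2)
      factorial(x=1)
      -> return 1
    -> return 2
  -> return 6
-> return 24

Final answer: 24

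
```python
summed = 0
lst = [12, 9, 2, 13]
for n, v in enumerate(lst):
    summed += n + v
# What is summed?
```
Trace:
  summed=0
  summed=12, n=0, v=12
  summed=22, n=1, v=9
  summed=26, n=2, v=2
  summed=42, n=3, v=13

Final answer: 42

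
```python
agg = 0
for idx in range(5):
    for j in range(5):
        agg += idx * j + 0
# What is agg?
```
Trace:
  agg=0
  agg=0, idx=0, j=0
  agg=0, idx=0, j=1
  agg=0, idx=0, j=2
  agg=0, idx=0, j=3
  agg=0, idx=0, j=4
  agg=0, idx=1, j=0
  agg=1, idx=1, j=1
  agg=3, idx=1, j=2
  agg=6, idx=1, j=3
  agg=10, idx=1, j=4
  agg=10, idx=2, j=0
  agg=12, idx=2, j=1
  agg=16, idx=2, j=2
  agg=22, idx=2, j=3
  agg=30, idx=2, j=4
  agg=30, idx=3, j=0
  agg=33, idx=3, j=1
  agg=39, idx=3, j=2
  agg=48, idx=3, j=3
  agg=60, idx=3, j=4
  agg=60, idx=4, j=0
  agg=64, idx=4, j=1
  agg=72, idx=4, j=2
  agg=84, idx=4, j=3
  agg=100, idx=4, j=4

Final answer: 100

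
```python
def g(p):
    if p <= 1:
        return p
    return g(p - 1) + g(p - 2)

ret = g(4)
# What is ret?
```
Call trace (a repeated sub-call is expanded the first time; later identical calls just restate its return value):
g(p=4)
  g(p=3)
    g(p=2)
      g(p=1)
      -> return 1
      g(p=0)
      -> return 0
    -> return 1
    g(p=1)
    -> return 1
  -> return 2
  g(p=2) -> return 1  (same call as traced above)
-> return 3

Final answer: 3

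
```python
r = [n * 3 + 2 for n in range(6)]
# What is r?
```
Trace:
  n=0
  n=1
  n=2
  n=3
  n=4
  n=5
  r=[2, 5, 8, 11, 14, 17]

Final answer: [2, 5, 8, 11, 14, 17]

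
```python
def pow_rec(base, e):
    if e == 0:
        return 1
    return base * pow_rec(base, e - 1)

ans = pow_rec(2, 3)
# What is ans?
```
Call trace:
pow_rec(base=2, e=3)
  pow_rec(base=2, e=2)
    pow_rec(base=2, e=1)
      pow_rec(base=2, e=0)
      -> return 1
    -> return 2
  -> return 4
-> return 8

Final answer: 8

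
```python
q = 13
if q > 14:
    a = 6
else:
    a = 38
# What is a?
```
Trace:
  q=13
  q=13, a=38

Final answer: 38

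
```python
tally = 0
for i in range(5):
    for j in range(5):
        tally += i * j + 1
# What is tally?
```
Trace:
  tally=0
  tally=1, i=0, j=0
  tally=2, i=0, j=1
  tally=3, i=0, j=2
  tally=4, i=0, j=3
  tally=5, i=0, j=4
  tally=6, i=1, j=0
  tally=8, i=1, j=1
  tally=11, i=1, j=2
  tally=15, i=1, j=3
  tally=20, i=1, j=4
  tally=21, i=2, j=0
  tally=24, i=2, j=1
  tally=29, i=2, j=2
  tally=36, i=2, j=3
  tally=45, i=2, j=4
  tally=46, i=3, j=0
  tally=50, i=3, j=1
  tally=57, i=3, j=2
  tally=67, i=3, j=3
  tally=80, i=3, j=4
  tally=81, i=4, j=0
  tally=86, i=4, j=1
  tally=95, i=4, j=2
  tally=108, i=4, j=3
  tally=125, i=4, j=4

Final answer: 125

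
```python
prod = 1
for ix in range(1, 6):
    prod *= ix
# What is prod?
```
Trace:
  prod=1
  prod=1, ix=1
  prod=2, ix=2
  prod=6, ix=3
  prod=24, ix=4
  prod=120, ix=5

Final answer: 120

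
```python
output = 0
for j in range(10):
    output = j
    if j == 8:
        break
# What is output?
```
Trace:
  output=0
  output=0, j=0
  output=1, j=1
  output=2, j=2
  output=3, j=3
  output=4, j=4
  output=5, j=5
  output=6, j=6
  output=7, j=7
  output=8, j=8

Final answer: 8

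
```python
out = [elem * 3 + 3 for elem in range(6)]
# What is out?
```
Trace:
  elem=0
  elem=1
  elem=2
  elem=3
  elem=4
  elem=5
  out=[3, 6, 9, 12, 15, 18]

Final answer: [3, 6, 9, 12, 15, 18]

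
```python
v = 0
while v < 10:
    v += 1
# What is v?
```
Trace:
  v=0
  v=1
  v=2
  v=3
  v=4
  v=5
  v=6
  v=7
  v=8
  v=9
  v=10

Final answer: 10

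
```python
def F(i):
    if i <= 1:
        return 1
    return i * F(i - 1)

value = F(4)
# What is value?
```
Call trace:
F(i=4)
  F(i=3)
    F(i=2)
      F(i=1)
      -> return 1
    -> return 2
  -> return 6
-> return 24

Final answer: 24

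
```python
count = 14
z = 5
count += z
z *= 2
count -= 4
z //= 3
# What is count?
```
Trace:
  count=14
  count=14, z=5
  count=19, z=5
  count=19, z=10
  count=15, z=10
  count=15, z=3

Final answer: 15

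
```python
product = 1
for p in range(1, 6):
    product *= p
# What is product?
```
Trace:
  product=1
  product=1, p=1
  product=2, p=2
  product=6, p=3
  product=24, p=4
  product=120, p=5

Final answer: 120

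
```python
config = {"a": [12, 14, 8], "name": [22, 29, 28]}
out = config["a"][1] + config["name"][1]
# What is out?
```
Trace:
  config={'a': [12, 14, 8], 'name': [22, 29, 28]}
  config={'a': [12, 14, 8], 'name': [22, 29, 28]}, out=43

Final answer: 43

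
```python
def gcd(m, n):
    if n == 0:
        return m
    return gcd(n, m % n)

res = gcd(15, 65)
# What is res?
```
Call trace:
gcd(m=15, n=65)
  gcd(m=65, n=15)
    gcd(m=15, n=5)
      gcd(m=5, n=0)
      -> return 5
    -> return 5
  -> return 5
-> return 5

Final answer: 5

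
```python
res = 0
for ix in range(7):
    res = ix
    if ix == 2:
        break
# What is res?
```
Trace:
  res=0
  res=0, ix=0
  res=1, ix=1
  res=2, ix=2

Final answer: 2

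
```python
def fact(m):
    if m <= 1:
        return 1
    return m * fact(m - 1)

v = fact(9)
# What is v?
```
Call trace:
fact(m=9)
  fact(m=8)
    fact(m=7)
      fact(m=6)
        fact(m=5)
          fact(m=4)
            fact(m=3)
              fact(m=2)
                fact(m=1)
                -> return 1
              -> return 2
            -> return 6
          -> return 24
        -> return 120
      -> return 720
    -> return 5040
  -> return 40320
-> return 362880

Final answer: 362880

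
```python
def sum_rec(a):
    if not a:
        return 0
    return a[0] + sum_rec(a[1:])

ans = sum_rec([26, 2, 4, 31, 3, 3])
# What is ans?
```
Call trace:
sum_rec(a=[26, 2, 4, 31, 3, 3])
  sum_rec(a=[2, 4, 31, 3, 3])
    sum_rec(a=[4, 31, 3, 3])
      sum_rec(a=[31, 3, 3])
        sum_rec(a=[3, 3])
          sum_rec(a=[3])
            sum_rec(a=[])
            -> return 0
          -> return 3
        -> return 6
      -> return 37
    -> return 41
  -> return 43
-> return 69

Final answer: 69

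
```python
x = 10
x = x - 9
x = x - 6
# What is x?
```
Trace:
  x=10
  x=1
  x=-5

Final answer: -5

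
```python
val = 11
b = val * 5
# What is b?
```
Trace:
  val=11
  val=11, b=55

Final answer: 55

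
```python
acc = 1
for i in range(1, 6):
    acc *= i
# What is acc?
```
Trace:
  acc=1
  acc=1, i=1
  acc=2, i=2
  acc=6, i=3
  acc=24, i=4
  acc=120, i=5

Final answer: 120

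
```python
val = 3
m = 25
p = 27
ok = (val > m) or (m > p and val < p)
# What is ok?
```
Trace:
  val=3
  val=3, m=25
  val=3, m=25, p=27
  val=3, m=25, p=27, ok=False

Final answer: False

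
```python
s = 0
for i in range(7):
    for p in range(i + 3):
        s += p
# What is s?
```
Trace:
  s=0
  s=0, i=0, p=0
  s=1, i=0, p=1
  s=3, i=0, p=2
  s=3, i=1, p=0
  s=4, i=1, p=1
  s=6, i=1, p=2
  s=9, i=1, p=3
  s=9, i=2, p=0
  s=10, i=2, p=1
  s=12, i=2, p=2
  s=15, i=2, p=3
  s=19, i=2, p=4
  s=19, i=3, p=0
  s=20, i=3, p=1
  s=22, i=3, p=2
  s=25, i=3, p=3
  s=29, i=3, p=4
  s=34, i=3, p=5
  s=34, i=4, p=0
  s=35, i=4, p=1
  s=37, i=4, p=2
  s=40, i=4, p=3
  s=44, i=4, p=4
  s=49, i=4, p=5
  s=55, i=4, p=6
  s=55, i=5, p=0
  s=56, i=5, p=1
  s=58, i=5, p=2
  s=61, i=5, p=3
  s=65, i=5, p=4
  s=70, i=5, p=5
  s=76, i=5, p=6
  s=83, i=5, p=7
  s=83, i=6, p=0
  s=84, i=6, p=1
  s=86, i=6, p=2
  s=89, i=6, p=3
  s=93, i=6, p=4
  s=98, i=6, p=5
  s=104, i=6, p=6
  s=111, i=6, p=7
  s=119, i=6, p=8

Final answer: 119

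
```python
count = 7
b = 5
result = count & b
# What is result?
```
Trace:
  count=7
  count=7, b=5
  count=7, b=5, result=5

Final answer: 5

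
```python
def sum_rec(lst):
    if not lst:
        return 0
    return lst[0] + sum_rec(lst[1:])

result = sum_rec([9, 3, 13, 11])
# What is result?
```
Call trace:
sum_rec(lst=[9, 3, 13, 11])
  sum_rec(lst=[3, 13, 11])
    sum_rec(lst=[13, 11])
      sum_rec(lst=[11])
        sum_rec(lst=[])
        -> return 0
      -> return 11
    -> return 24
  -> return 27
-> return 36

Final answer: 36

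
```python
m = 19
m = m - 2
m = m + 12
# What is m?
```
Trace:
  m=19
  m=17
  m=29

Final answer: 29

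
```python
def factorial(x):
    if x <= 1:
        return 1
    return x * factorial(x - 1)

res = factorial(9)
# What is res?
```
Call trace:
factorial(x=9)
  factorial(x=8)
    factorial(x=7)
      factorial(x=6)
        factorial(x=5)
          factorial(x=4)
            factorial(x=3)
              factorial(x=2)
                factorial(x=1)
                -> return 1
              -> return 2
            -> return 6
          -> return 24
        -> return 120
      -> return 720
    -> return 5040
  -> return 40320
-> return 362880

Final answer: 362880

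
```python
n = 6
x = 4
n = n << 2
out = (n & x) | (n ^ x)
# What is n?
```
Trace:
  n=6
  n=6, x=4
  n=24, x=4
  n=24, x=4, out=28

Final answer: 24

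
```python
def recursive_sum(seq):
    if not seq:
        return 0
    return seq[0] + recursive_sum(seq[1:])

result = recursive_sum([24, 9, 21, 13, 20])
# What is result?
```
Call trace:
recursive_sum(seq=[24, 9, 21, 13, 20])
  recursive_sum(seq=[9, 21, 13, 20])
    recursive_sum(seq=[21, 13, 20])
      recursive_sum(seq=[13, 20])
        recursive_sum(seq=[20])
          recursive_sum(seq=[])
          -> return 0
        -> return 20
      -> return 33
    -> return 54
  -> return 63
-> return 87

Final answer: 87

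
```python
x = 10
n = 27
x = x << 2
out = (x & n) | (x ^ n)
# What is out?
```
Trace:
  x=10
  x=10, n=27
  x=40, n=27
  x=40, n=27, out=59

Final answer: 59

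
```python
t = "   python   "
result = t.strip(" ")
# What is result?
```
Trace:
  t='   python   '
  t='   python   ', result='python'

Final answer: 'python'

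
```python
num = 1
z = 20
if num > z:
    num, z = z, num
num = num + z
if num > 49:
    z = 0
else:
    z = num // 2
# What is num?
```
Trace:
  num=1
  num=1, z=20
  num=1, z=20
  num=21, z=20
  num=21, z=10

Final answer: 21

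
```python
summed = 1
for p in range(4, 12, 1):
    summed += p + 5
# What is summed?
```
Trace:
  summed=1
  summed=10, p=4
  summed=20, p=5
  summed=31, p=6
  summed=43, p=7
  summed=56, p=8
  summed=70, p=9
  summed=85, p=10
  summed=101, p=11

Final answer: 101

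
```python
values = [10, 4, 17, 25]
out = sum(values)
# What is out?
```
Trace:
  values=[10, 4, 17, 25]
  values=[10, 4, 17, 25], out=56

Final answer: 56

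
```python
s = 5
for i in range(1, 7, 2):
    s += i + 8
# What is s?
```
Trace:
  s=5
  s=14, i=1
  s=25, i=3
  s=38, i=5

Final answer: 38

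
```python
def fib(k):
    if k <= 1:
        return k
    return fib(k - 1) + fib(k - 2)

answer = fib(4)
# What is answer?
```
Call trace (a repeated sub-call is expanded the first time; later identical calls just restate its return value):
fib(k=4)
  fib(k=3)
    fib(k=2)
      fib(k=1)
      -> return 1
      fib(k=0)
      -> return 0
    -> return 1
    fib(k=1)
    -> return 1
  -> return 2
  fib(k=2) -> return 1  (same call as traced above)
-> return 3

Final answer: 3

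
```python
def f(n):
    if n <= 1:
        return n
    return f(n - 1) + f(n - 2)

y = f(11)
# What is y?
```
Call trace (a repeated sub-call is expanded the first time; later identical calls just restate its return value):
f(n=11)
  f(n=10)
    f(n=9)
      f(n=8)
        f(n=7)
          f(n=6)
            f(n=5)
              f(n=4)
                f(n=3)
                  f(n=2)
                    f(n=1)
                    -> return 1
                    f(n=0)
                    -> return 0
                  -> return 1
                  f(n=1)
                  -> return 1
                -> return 2
                f(n=2) -> return 1  (same call as traced above)
              -> return 3
              f(n=3) -> return 2  (same call as traced above)
            -> return 5
            f(n=4) -> return 3  (same call as traced above)
          -> return 8
          f(n=5) -> return 5  (same call as traced above)
        -> return 13
        f(n=6) -> return 8  (same call as traced above)
      -> return 21
      f(n=7) -> return 13  (same call as traced above)
    -> return 34
    f(n=8) -> return 21  (same call as traced above)
  -> return 55
  f(n=9) -> return 34  (same call as traced above)
-> return 89

Final answer: 89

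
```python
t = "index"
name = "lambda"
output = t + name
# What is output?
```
Trace:
  t='index'
  t='index', name='lambda'
  t='index', name='lambda', output='indexlambda'

Final answer: 'indexlambda'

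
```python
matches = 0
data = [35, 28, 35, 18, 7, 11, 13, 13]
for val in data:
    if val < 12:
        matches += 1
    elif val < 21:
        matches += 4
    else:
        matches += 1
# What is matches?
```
Trace:
  matches=0
  matches=1, val=35
  matches=2, val=28
  matches=3, val=35
  matches=7, val=18
  matches=8, val=7
  matches=9, val=11
  matches=13, val=13
  matches=17, val=13

Final answer: 17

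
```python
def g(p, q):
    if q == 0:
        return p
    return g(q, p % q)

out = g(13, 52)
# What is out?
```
Call trace:
g(p=13, q=52)
  g(p=52, q=13)
    g(p=13, q=0)
    -> return 13
  -> return 13
-> return 13

Final answer: 13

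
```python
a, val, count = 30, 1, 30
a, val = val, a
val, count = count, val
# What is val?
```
Trace:
  a=30, val=1, count=30
  a=1, val=30, count=30
  a=1, val=30, count=30

Final answer: 30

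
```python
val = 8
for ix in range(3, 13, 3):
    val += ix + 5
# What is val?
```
Trace:
  val=8
  val=16, ix=3
  val=27, ix=6
  val=41, ix=9
  val=58, ix=12

Final answer: 58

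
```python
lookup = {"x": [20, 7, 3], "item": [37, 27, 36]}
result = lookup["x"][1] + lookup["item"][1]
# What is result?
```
Trace:
  lookup={'x': [20, 7, 3], 'item': [37, 27, 36]}
  lookup={'x': [20, 7, 3], 'item': [37, 27, 36]}, result=34

Final answer: 34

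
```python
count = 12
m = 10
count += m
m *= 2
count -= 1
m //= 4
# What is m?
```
Trace:
  count=12
  count=12, m=10
  count=22, m=10
  count=22, m=20
  count=21, m=20
  count=21, m=5

Final answer: 5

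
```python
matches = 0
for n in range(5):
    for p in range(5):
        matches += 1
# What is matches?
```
Trace:
  matches=0
  matches=1, n=0, p=0
  matches=2, n=0, p=1
  matches=3, n=0, p=2
  matches=4, n=0, p=3
  matches=5, n=0, p=4
  matches=6, n=1, p=0
  matches=7, n=1, p=1
  matches=8, n=1, p=2
  matches=9, n=1, p=3
  matches=10, n=1, p=4
  matches=11, n=2, p=0
  matches=12, n=2, p=1
  matches=13, n=2, p=2
  matches=14, n=2, p=3
  matches=15, n=2, p=4
  matches=16, n=3, p=0
  matches=17, n=3, p=1
  matches=18, n=3, p=2
  matches=19, n=3, p=3
  matches=20, n=3, p=4
  matches=21, n=4, p=0
  matches=22, n=4, p=1
  matches=23, n=4, p=2
  matches=24, n=4, p=3
  matches=25, n=4, p=4

Final answer: 25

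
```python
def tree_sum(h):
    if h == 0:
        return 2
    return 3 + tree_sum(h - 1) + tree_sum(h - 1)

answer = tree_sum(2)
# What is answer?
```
Call trace (a repeated sub-call is expanded the first time; later identical calls just restate its return value):
tree_sum(h=2)
  tree_sum(h=1)
    tree_sum(h=0)
    -> return 2
    tree_sum(h=0)
    -> return 2
  -> return 7
  tree_sum(h=1) -> return 7  (same call as traced above)
-> return 17

Final answer: 17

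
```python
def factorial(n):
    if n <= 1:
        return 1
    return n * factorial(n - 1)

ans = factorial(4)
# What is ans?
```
Call trace:
factorial(n=4)
  factorial(n=3)
    factorial(n=2)
      factorial(n=1)
      -> return 1
    -> return 2
  -> return 6
-> return 24

Final answer: 24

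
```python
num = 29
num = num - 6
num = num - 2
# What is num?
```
Trace:
  num=29
  num=23
  num=21

Final answer: 21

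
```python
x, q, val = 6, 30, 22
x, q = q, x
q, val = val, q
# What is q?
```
Trace:
  x=6, q=30, val=22
  x=30, q=6, val=22
  x=30, q=22, val=6

Final answer: 22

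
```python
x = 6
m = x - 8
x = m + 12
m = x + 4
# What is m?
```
Trace:
  x=6
  x=6, m=-2
  x=10, m=-2
  x=10, m=14

Final answer: 14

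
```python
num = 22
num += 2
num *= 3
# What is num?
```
Trace:
  num=22
  num=24
  num=72

Final answer: 72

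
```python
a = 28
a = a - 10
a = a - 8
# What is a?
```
Trace:
  a=28
  a=18
  a=10

Final answer: 10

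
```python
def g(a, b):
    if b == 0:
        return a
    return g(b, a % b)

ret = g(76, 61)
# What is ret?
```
Call trace:
g(a=76, b=61)
  g(a=61, b=15)
    g(a=15, b=1)
      g(a=1, b=0)
      -> return 1
    -> return 1
  -> return 1
-> return 1

Final answer: 1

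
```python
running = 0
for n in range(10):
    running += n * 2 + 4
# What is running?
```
Trace:
  running=0
  running=4, n=0
  running=10, n=1
  running=18, n=2
  running=28, n=3
  running=40, n=4
  running=54, n=5
  running=70, n=6
  running=88, n=7
  running=108, n=8
  running=130, n=9

Final answer: 130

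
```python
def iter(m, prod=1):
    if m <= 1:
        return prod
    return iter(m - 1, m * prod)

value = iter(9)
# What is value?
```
Call trace:
iter(m=9, prod=1)
  iter(m=8, prod=9)
    iter(m=7, prod=72)
      iter(m=6, prod=504)
        iter(m=5, prod=3024)
          iter(m=4, prod=15120)
            iter(m=3, prod=60480)
              iter(m=2, prod=181440)
                iter(m=1, prod=362880)
                -> return 362880
              -> return 362880
            -> return 362880
          -> return 362880
        -> return 362880
      -> return 362880
    -> return 362880
  -> return 362880
-> return 362880

Final answer: 362880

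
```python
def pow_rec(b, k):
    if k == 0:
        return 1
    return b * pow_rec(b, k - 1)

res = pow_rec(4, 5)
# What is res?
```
Call trace:
pow_rec(b=4, k=5)
  pow_rec(b=4, k=4)
    pow_rec(b=4, k=3)
      pow_rec(b=4, k=2)
        pow_rec(b=4, k=1)
          pow_rec(b=4, k=0)
          -> return 1
        -> return 4
      -> return 16
    -> return 64
  -> return 256
-> return 1024

Final answer: 1024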